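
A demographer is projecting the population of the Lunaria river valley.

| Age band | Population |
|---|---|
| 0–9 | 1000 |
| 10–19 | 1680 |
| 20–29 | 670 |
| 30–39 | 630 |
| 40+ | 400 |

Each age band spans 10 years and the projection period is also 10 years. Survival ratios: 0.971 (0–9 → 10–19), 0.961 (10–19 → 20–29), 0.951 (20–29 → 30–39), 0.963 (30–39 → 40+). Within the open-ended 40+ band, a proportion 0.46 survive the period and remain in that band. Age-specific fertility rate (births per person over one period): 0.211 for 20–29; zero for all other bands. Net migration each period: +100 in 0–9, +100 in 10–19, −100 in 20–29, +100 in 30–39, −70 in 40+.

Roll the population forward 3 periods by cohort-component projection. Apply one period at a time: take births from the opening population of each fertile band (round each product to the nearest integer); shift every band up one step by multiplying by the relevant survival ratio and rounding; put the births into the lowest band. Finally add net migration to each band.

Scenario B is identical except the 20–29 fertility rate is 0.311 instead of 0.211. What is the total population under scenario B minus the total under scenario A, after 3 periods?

302

Period 1.
Births: 670 * 0.211 = 141
10–19: 1000 * 0.971 = 971
20–29: 1680 * 0.961 = 1614
30–39: 670 * 0.951 = 637
40+: 630 * 0.963 + 400 * 0.46 = 607 + 184 = 791
Net migration: 0–9 + 100 → 241; 10–19 + 100 → 1071; 20–29 − 100 → 1514; 30–39 + 100 → 737; 40+ − 70 → 721
Giving 241 / 1071 / 1514 / 737 / 721.
Period 2.
Births: 1514 * 0.211 = 319
10–19: 241 * 0.971 = 234
20–29: 1071 * 0.961 = 1029
30–39: 1514 * 0.951 = 1440
40+: 737 * 0.963 + 721 * 0.46 = 710 + 332 = 1042
Net migration: 0–9 + 100 → 419; 10–19 + 100 → 334; 20–29 − 100 → 929; 30–39 + 100 → 1540; 40+ − 70 → 972
Giving 419 / 334 / 929 / 1540 / 972.
Period 3.
Births: 929 * 0.211 = 196
10–19: 419 * 0.971 = 407
20–29: 334 * 0.961 = 321
30–39: 929 * 0.951 = 883
40+: 1540 * 0.963 + 972 * 0.46 = 1483 + 447 = 1930
Net migration: 0–9 + 100 → 296; 10–19 + 100 → 507; 20–29 − 100 → 221; 30–39 + 100 → 983; 40+ − 70 → 1860
Giving 296 / 507 / 221 / 983 / 1860.
Scenario A total after 3 periods: 3867
Scenario B projection —
Period 1.
Births: 670 * 0.311 = 208
10–19: 1000 * 0.971 = 971
20–29: 1680 * 0.961 = 1614
30–39: 670 * 0.951 = 637
40+: 630 * 0.963 + 400 * 0.46 = 607 + 184 = 791
Net migration: 0–9 + 100 → 308; 10–19 + 100 → 1071; 20–29 − 100 → 1514; 30–39 + 100 → 737; 40+ − 70 → 721
Giving 308 / 1071 / 1514 / 737 / 721.
Period 2.
Births: 1514 * 0.311 = 471
10–19: 308 * 0.971 = 299
20–29: 1071 * 0.961 = 1029
30–39: 1514 * 0.951 = 1440
40+: 737 * 0.963 + 721 * 0.46 = 710 + 332 = 1042
Net migration: 0–9 + 100 → 571; 10–19 + 100 → 399; 20–29 − 100 → 929; 30–39 + 100 → 1540; 40+ − 70 → 972
Giving 571 / 399 / 929 / 1540 / 972.
Period 3.
Births: 929 * 0.311 = 289
10–19: 571 * 0.971 = 554
20–29: 399 * 0.961 = 383
30–39: 929 * 0.951 = 883
40+: 1540 * 0.963 + 972 * 0.46 = 1483 + 447 = 1930
Net migration: 0–9 + 100 → 389; 10–19 + 100 → 654; 20–29 − 100 → 283; 30–39 + 100 → 983; 40+ − 70 → 1860
Giving 389 / 654 / 283 / 983 / 1860.
Scenario B total after 3 periods: 4169
Difference B − A = 4169 − 3867 = 302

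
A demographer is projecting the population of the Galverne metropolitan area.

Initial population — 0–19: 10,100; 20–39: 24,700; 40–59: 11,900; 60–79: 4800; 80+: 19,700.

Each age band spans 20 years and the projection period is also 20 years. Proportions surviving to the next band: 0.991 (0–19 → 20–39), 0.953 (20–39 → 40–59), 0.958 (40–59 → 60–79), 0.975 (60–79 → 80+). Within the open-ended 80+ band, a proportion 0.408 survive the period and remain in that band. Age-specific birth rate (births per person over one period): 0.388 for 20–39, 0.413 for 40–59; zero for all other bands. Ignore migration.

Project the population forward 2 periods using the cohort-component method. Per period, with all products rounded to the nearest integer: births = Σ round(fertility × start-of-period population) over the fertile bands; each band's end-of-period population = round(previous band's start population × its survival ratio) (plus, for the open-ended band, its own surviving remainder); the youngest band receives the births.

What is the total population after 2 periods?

76367

— Period 1 —
Births: 24700 * 0.388 = 9584 ; 11900 * 0.413 = 4915 → total 14499
20–39: 10100 * 0.991 = 10009
40–59: 24700 * 0.953 = 23539
60–79: 11900 * 0.958 = 11400
80+: 4800 * 0.975 + 19700 * 0.408 = 4680 + 8038 = 12718
Giving 14499 / 10009 / 23539 / 11400 / 12718.
— Period 2 —
Births: 10009 * 0.388 = 3883 ; 23539 * 0.413 = 9722 → total 13605
20–39: 14499 * 0.991 = 14369
40–59: 10009 * 0.953 = 9539
60–79: 23539 * 0.958 = 22550
80+: 11400 * 0.975 + 12718 * 0.408 = 11115 + 5189 = 16304
Giving 13605 / 14369 / 9539 / 22550 / 16304.
Total after period 2: 13605 + 14369 + 9539 + 22550 + 16304 = 76367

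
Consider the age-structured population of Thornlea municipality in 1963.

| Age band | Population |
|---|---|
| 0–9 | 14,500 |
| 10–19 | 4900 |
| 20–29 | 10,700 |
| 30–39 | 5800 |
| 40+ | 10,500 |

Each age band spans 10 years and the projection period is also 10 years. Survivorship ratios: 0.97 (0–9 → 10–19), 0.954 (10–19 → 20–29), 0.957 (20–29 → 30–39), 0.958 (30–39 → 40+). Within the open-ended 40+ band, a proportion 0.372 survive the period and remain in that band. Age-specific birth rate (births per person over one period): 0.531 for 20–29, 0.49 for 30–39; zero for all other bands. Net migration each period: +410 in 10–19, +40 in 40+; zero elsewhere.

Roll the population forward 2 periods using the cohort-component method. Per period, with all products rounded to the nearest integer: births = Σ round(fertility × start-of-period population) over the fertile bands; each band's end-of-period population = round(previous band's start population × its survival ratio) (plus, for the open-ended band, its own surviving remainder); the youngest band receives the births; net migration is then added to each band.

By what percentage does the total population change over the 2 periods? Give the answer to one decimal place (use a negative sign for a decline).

3.1

Let band 1 be 0–9 through band 5 = 40+.
— Period 1 —
Births: 10700 * 0.531 = 5682 ; 5800 * 0.49 = 2842 → 8524
Band 2: 14500 * 0.97 = 14065
Band 3: 4900 * 0.954 = 4675
Band 4: 10700 * 0.957 = 10240
Band 5: 5800 * 0.958 + 10500 * 0.372 = 5556 + 3906 = 9462
Net migration: Band 2 + 410 → 14475; Band 5 + 40 → 9502
Giving 8524 / 14475 / 4675 / 10240 / 9502.
— Period 2 —
Births: 4675 * 0.531 = 2482 ; 10240 * 0.49 = 5018 → 7500
Band 2: 8524 * 0.97 = 8268
Band 3: 14475 * 0.954 = 13809
Band 4: 4675 * 0.957 = 4474
Band 5: 10240 * 0.958 + 9502 * 0.372 = 9810 + 3535 = 13345
Net migration: Band 2 + 410 → 8678; Band 5 + 40 → 13385
Giving 7500 / 8678 / 13809 / 4474 / 13385.
Total: 46400 → 47846; change = 1446; percentage change = 3.1%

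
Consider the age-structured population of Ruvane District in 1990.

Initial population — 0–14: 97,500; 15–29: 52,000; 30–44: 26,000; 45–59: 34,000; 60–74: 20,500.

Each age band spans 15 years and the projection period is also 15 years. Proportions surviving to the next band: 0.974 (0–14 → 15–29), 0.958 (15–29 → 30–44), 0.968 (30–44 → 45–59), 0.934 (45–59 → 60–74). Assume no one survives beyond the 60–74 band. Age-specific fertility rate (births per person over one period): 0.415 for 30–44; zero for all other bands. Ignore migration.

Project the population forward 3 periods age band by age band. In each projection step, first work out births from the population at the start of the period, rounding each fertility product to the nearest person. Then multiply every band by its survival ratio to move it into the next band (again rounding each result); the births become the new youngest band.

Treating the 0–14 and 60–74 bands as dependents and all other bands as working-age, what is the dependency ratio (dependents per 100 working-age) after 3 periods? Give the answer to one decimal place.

Call the bands 1 to 5, youngest first.
Period 1:
Births: 26000 × 0.415 = 10790
Band 2: 97500 × 0.974 = 94965
Band 3: 52000 × 0.958 = 49816
Band 4: 26000 × 0.968 = 25168
Band 5: 34000 × 0.934 = 31756
Giving 10790 / 94965 / 49816 / 25168 / 31756.
Period 2:
Births: 49816 × 0.415 = 20674
Band 2: 10790 × 0.974 = 10509
Band 3: 94965 × 0.958 = 90976
Band 4: 49816 × 0.968 = 48222
Band 5: 25168 × 0.934 = 23507
Giving 20674 / 10509 / 90976 / 48222 / 23507.
Period 3:
Births: 90976 × 0.415 = 37755
Band 2: 20674 × 0.974 = 20136
Band 3: 10509 × 0.958 = 10068
Band 4: 90976 × 0.968 = 88065
Band 5: 48222 × 0.934 = 45039
Giving 37755 / 20136 / 10068 / 88065 / 45039.
Dependents (band 0–14 + band 60–74) = 37755 + 45039 = 82794; working-age = 118269; ratio = 82794/118269 × 100 = 70.0

70.0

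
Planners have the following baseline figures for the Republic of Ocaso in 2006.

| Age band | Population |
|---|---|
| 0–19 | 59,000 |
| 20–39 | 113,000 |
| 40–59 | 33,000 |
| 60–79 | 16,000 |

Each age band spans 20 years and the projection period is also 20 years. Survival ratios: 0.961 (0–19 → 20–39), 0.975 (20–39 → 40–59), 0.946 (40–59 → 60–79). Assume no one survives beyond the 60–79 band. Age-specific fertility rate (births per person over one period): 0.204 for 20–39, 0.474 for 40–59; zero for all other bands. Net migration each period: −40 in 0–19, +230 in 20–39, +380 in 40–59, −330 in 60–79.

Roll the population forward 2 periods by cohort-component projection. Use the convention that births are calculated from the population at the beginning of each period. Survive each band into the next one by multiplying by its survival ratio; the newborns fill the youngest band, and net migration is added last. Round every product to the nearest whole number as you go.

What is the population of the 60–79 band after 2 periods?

Period 1.
Births: 113000 × 0.204 = 23052, 33000 × 0.474 = 15642 → total 38694
20–39: 59000 × 0.961 = 56699
40–59: 113000 × 0.975 = 110175
60–79: 33000 × 0.946 = 31218
Net migration: 0–19 − 40 → 38654; 20–39 + 230 → 56929; 40–59 + 380 → 110555; 60–79 − 330 → 30888
Population now: 0–19=38654, 20–39=56929, 40–59=110555, 60–79=30888
Period 2.
Births: 56929 × 0.204 = 11614, 110555 × 0.474 = 52403 → total 64017
20–39: 38654 × 0.961 = 37146
40–59: 56929 × 0.975 = 55506
60–79: 110555 × 0.946 = 104585
Net migration: 0–19 − 40 → 63977; 20–39 + 230 → 37376; 40–59 + 380 → 55886; 60–79 − 330 → 104255
Population now: 0–19=63977, 20–39=37376, 40–59=55886, 60–79=104255

104255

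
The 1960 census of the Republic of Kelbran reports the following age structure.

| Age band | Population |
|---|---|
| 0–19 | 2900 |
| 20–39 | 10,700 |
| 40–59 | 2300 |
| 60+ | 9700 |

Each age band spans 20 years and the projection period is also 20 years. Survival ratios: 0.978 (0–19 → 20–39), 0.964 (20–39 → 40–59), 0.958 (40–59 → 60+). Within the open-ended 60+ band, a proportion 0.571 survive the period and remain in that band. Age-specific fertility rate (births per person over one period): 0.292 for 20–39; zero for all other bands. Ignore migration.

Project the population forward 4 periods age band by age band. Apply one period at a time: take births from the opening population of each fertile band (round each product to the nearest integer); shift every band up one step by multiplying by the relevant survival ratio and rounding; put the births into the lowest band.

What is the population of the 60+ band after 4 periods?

8980

Period 1.
Births: 10700 * 0.292 = 3124
20–39: 2900 * 0.978 = 2836
40–59: 10700 * 0.964 = 10315
60+: 2300 * 0.958 + 9700 * 0.571 = 2203 + 5539 = 7742
Giving 3124 / 2836 / 10315 / 7742.
Period 2.
Births: 2836 * 0.292 = 828
20–39: 3124 * 0.978 = 3055
40–59: 2836 * 0.964 = 2734
60+: 10315 * 0.958 + 7742 * 0.571 = 9882 + 4421 = 14303
Giving 828 / 3055 / 2734 / 14303.
Period 3.
Births: 3055 * 0.292 = 892
20–39: 828 * 0.978 = 810
40–59: 3055 * 0.964 = 2945
60+: 2734 * 0.958 + 14303 * 0.571 = 2619 + 8167 = 10786
Giving 892 / 810 / 2945 / 10786.
Period 4.
Births: 810 * 0.292 = 237
20–39: 892 * 0.978 = 872
40–59: 810 * 0.964 = 781
60+: 2945 * 0.958 + 10786 * 0.571 = 2821 + 6159 = 8980
Giving 237 / 872 / 781 / 8980.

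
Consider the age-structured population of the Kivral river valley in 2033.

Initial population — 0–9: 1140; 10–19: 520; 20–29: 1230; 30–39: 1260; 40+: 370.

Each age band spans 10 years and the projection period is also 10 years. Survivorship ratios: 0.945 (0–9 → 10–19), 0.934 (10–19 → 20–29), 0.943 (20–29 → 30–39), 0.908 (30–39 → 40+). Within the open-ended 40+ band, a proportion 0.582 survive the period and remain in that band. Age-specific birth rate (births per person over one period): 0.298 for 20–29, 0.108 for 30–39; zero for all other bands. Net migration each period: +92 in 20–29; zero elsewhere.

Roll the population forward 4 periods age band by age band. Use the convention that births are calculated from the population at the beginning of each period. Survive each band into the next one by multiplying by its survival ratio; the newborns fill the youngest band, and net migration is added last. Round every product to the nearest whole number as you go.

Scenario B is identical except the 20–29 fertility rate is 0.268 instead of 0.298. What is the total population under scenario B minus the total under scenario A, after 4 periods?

Numbering the groups 1..5 from youngest to oldest:
— Period 1 —
Births: 1230 × 0.298 = 367  |  1260 × 0.108 = 136 → total 503
Group 2: 1140 × 0.945 = 1077
Group 3: 520 × 0.934 = 486
Group 4: 1230 × 0.943 = 1160
Group 5: 1260 × 0.908 + 370 × 0.582 = 1144 + 215 = 1359
Net migration: Group 3 + 92 → 578
End of period: [503, 1077, 578, 1160, 1359]
— Period 2 —
Births: 578 × 0.298 = 172  |  1160 × 0.108 = 125 → total 297
Group 2: 503 × 0.945 = 475
Group 3: 1077 × 0.934 = 1006
Group 4: 578 × 0.943 = 545
Group 5: 1160 × 0.908 + 1359 × 0.582 = 1053 + 791 = 1844
Net migration: Group 3 + 92 → 1098
End of period: [297, 475, 1098, 545, 1844]
— Period 3 —
Births: 1098 × 0.298 = 327  |  545 × 0.108 = 59 → total 386
Group 2: 297 × 0.945 = 281
Group 3: 475 × 0.934 = 444
Group 4: 1098 × 0.943 = 1035
Group 5: 545 × 0.908 + 1844 × 0.582 = 495 + 1073 = 1568
Net migration: Group 3 + 92 → 536
End of period: [386, 281, 536, 1035, 1568]
— Period 4 —
Births: 536 × 0.298 = 160  |  1035 × 0.108 = 112 → total 272
Group 2: 386 × 0.945 = 365
Group 3: 281 × 0.934 = 262
Group 4: 536 × 0.943 = 505
Group 5: 1035 × 0.908 + 1568 × 0.582 = 940 + 913 = 1853
Net migration: Group 3 + 92 → 354
End of period: [272, 365, 354, 505, 1853]
Scenario A total after 4 periods: 3349
Scenario B projection —
— Period 1 —
Births: 1230 × 0.268 = 330  |  1260 × 0.108 = 136 → total 466
Group 2: 1140 × 0.945 = 1077
Group 3: 520 × 0.934 = 486
Group 4: 1230 × 0.943 = 1160
Group 5: 1260 × 0.908 + 370 × 0.582 = 1144 + 215 = 1359
Net migration: Group 3 + 92 → 578
End of period: [466, 1077, 578, 1160, 1359]
— Period 2 —
Births: 578 × 0.268 = 155  |  1160 × 0.108 = 125 → total 280
Group 2: 466 × 0.945 = 440
Group 3: 1077 × 0.934 = 1006
Group 4: 578 × 0.943 = 545
Group 5: 1160 × 0.908 + 1359 × 0.582 = 1053 + 791 = 1844
Net migration: Group 3 + 92 → 1098
End of period: [280, 440, 1098, 545, 1844]
— Period 3 —
Births: 1098 × 0.268 = 294  |  545 × 0.108 = 59 → total 353
Group 2: 280 × 0.945 = 265
Group 3: 440 × 0.934 = 411
Group 4: 1098 × 0.943 = 1035
Group 5: 545 × 0.908 + 1844 × 0.582 = 495 + 1073 = 1568
Net migration: Group 3 + 92 → 503
End of period: [353, 265, 503, 1035, 1568]
— Period 4 —
Births: 503 × 0.268 = 135  |  1035 × 0.108 = 112 → total 247
Group 2: 353 × 0.945 = 334
Group 3: 265 × 0.934 = 248
Group 4: 503 × 0.943 = 474
Group 5: 1035 × 0.908 + 1568 × 0.582 = 940 + 913 = 1853
Net migration: Group 3 + 92 → 340
End of period: [247, 334, 340, 474, 1853]
Scenario B total after 4 periods: 3248
Difference B − A = 3248 − 3349 = -101

-101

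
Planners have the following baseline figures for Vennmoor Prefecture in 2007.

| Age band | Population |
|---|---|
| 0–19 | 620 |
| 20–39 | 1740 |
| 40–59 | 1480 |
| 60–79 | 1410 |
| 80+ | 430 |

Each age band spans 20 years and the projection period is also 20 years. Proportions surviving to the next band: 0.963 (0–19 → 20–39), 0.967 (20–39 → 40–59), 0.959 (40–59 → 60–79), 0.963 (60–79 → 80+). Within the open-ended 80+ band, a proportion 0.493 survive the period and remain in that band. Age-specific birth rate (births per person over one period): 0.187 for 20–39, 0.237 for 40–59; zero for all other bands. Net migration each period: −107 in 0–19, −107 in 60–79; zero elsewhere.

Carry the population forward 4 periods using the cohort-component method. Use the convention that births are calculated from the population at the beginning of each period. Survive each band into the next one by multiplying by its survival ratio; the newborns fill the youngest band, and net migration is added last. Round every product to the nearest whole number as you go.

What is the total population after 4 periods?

— Period 1 —
Births: 1740 × 0.187 = 325 ; 1480 × 0.237 = 351 — total 676
20–39: 620 × 0.963 = 597
40–59: 1740 × 0.967 = 1683
60–79: 1480 × 0.959 = 1419
80+: 1410 × 0.963 + 430 × 0.493 = 1358 + 212 = 1570
Net migration: 0–19 − 107 → 569; 60–79 − 107 → 1312
Population now: 0–19=569, 20–39=597, 40–59=1683, 60–79=1312, 80+=1570
— Period 2 —
Births: 597 × 0.187 = 112 ; 1683 × 0.237 = 399 — total 511
20–39: 569 × 0.963 = 548
40–59: 597 × 0.967 = 577
60–79: 1683 × 0.959 = 1614
80+: 1312 × 0.963 + 1570 × 0.493 = 1263 + 774 = 2037
Net migration: 0–19 − 107 → 404; 60–79 − 107 → 1507
Population now: 0–19=404, 20–39=548, 40–59=577, 60–79=1507, 80+=2037
— Period 3 —
Births: 548 × 0.187 = 102 ; 577 × 0.237 = 137 — total 239
20–39: 404 × 0.963 = 389
40–59: 548 × 0.967 = 530
60–79: 577 × 0.959 = 553
80+: 1507 × 0.963 + 2037 × 0.493 = 1451 + 1004 = 2455
Net migration: 0–19 − 107 → 132; 60–79 − 107 → 446
Population now: 0–19=132, 20–39=389, 40–59=530, 60–79=446, 80+=2455
— Period 4 —
Births: 389 × 0.187 = 73 ; 530 × 0.237 = 126 — total 199
20–39: 132 × 0.963 = 127
40–59: 389 × 0.967 = 376
60–79: 530 × 0.959 = 508
80+: 446 × 0.963 + 2455 × 0.493 = 429 + 1210 = 1639
Net migration: 0–19 − 107 → 92; 60–79 − 107 → 401
Population now: 0–19=92, 20–39=127, 40–59=376, 60–79=401, 80+=1639
Total after period 4: 92 + 127 + 376 + 401 + 1639 = 2635

2635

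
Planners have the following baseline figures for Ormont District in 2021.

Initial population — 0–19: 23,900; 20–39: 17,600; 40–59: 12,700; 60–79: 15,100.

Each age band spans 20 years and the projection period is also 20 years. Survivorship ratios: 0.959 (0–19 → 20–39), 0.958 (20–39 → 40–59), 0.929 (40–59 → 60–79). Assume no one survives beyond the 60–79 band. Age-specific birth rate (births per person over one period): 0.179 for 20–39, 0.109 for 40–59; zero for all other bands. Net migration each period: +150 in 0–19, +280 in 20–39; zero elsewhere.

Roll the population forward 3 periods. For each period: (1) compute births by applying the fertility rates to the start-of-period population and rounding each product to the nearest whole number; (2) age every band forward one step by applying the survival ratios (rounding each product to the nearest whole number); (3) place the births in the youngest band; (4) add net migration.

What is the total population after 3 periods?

Call the groups 1 to 4, youngest first.
Period 1.
Births: 17600 * 0.179 = 3150 ; 12700 * 0.109 = 1384 → total 4534
Group 2: 23900 * 0.959 = 22920
Group 3: 17600 * 0.958 = 16861
Group 4: 12700 * 0.929 = 11798
Net migration: Group 1 + 150 → 4684; Group 2 + 280 → 23200
Population now: 0–19=4684, 20–39=23200, 40–59=16861, 60–79=11798
Period 2.
Births: 23200 * 0.179 = 4153 ; 16861 * 0.109 = 1838 → total 5991
Group 2: 4684 * 0.959 = 4492
Group 3: 23200 * 0.958 = 22226
Group 4: 16861 * 0.929 = 15664
Net migration: Group 1 + 150 → 6141; Group 2 + 280 → 4772
Population now: 0–19=6141, 20–39=4772, 40–59=22226, 60–79=15664
Period 3.
Births: 4772 * 0.179 = 854 ; 22226 * 0.109 = 2423 → total 3277
Group 2: 6141 * 0.959 = 5889
Group 3: 4772 * 0.958 = 4572
Group 4: 22226 * 0.929 = 20648
Net migration: Group 1 + 150 → 3427; Group 2 + 280 → 6169
Population now: 0–19=3427, 20–39=6169, 40–59=4572, 60–79=20648
Total after period 3: 3427 + 6169 + 4572 + 20648 = 34816

34816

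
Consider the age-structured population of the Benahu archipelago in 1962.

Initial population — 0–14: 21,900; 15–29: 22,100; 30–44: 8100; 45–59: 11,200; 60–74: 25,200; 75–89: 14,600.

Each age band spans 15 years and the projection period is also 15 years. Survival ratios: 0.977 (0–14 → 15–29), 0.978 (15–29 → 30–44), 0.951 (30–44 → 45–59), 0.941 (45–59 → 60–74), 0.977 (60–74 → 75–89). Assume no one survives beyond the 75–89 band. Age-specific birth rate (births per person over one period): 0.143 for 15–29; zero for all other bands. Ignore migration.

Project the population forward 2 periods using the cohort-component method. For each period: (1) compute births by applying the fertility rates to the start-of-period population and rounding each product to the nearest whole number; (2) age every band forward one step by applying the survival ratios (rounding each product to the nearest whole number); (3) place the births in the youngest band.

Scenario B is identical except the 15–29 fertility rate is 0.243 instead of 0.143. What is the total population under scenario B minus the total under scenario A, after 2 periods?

(Bands numbered youngest = 1 to oldest = 6.)
— Period 1 —
Births: 22100 × 0.143 = 3160
Band 2: 21900 × 0.977 = 21396
Band 3: 22100 × 0.978 = 21614
Band 4: 8100 × 0.951 = 7703
Band 5: 11200 × 0.941 = 10539
Band 6: 25200 × 0.977 = 24620
Population now: 0–14=3160, 15–29=21396, 30–44=21614, 45–59=7703, 60–74=10539, 75–89=24620
— Period 2 —
Births: 21396 × 0.143 = 3060
Band 2: 3160 × 0.977 = 3087
Band 3: 21396 × 0.978 = 20925
Band 4: 21614 × 0.951 = 20555
Band 5: 7703 × 0.941 = 7249
Band 6: 10539 × 0.977 = 10297
Population now: 0–14=3060, 15–29=3087, 30–44=20925, 45–59=20555, 60–74=7249, 75–89=10297
Scenario A total after 2 periods: 65173
Scenario B projection —
— Period 1 —
Births: 22100 × 0.243 = 5370
Band 2: 21900 × 0.977 = 21396
Band 3: 22100 × 0.978 = 21614
Band 4: 8100 × 0.951 = 7703
Band 5: 11200 × 0.941 = 10539
Band 6: 25200 × 0.977 = 24620
Population now: 0–14=5370, 15–29=21396, 30–44=21614, 45–59=7703, 60–74=10539, 75–89=24620
— Period 2 —
Births: 21396 × 0.243 = 5199
Band 2: 5370 × 0.977 = 5246
Band 3: 21396 × 0.978 = 20925
Band 4: 21614 × 0.951 = 20555
Band 5: 7703 × 0.941 = 7249
Band 6: 10539 × 0.977 = 10297
Population now: 0–14=5199, 15–29=5246, 30–44=20925, 45–59=20555, 60–74=7249, 75–89=10297
Scenario B total after 2 periods: 69471
Difference B − A = 69471 − 65173 = 4298

4298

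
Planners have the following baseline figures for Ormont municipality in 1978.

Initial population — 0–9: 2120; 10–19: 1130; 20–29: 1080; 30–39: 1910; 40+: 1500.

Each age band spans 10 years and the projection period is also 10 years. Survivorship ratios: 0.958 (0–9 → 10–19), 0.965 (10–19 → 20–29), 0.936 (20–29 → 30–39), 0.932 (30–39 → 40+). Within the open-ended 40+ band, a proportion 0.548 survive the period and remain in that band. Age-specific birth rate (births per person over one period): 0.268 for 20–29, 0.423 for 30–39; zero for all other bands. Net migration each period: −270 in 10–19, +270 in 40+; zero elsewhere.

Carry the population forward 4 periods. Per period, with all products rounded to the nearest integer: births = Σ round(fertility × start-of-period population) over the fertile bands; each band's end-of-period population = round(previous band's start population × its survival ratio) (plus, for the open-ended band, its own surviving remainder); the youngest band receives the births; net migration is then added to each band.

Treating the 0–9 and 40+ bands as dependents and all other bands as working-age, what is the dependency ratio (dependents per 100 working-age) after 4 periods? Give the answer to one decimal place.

Let group 1 be 0–9 through group 5 = 40+.
— Period 1 —
Births: 1080 * 0.268 = 289, 1910 * 0.423 = 808 → total 1097
Group 2: 2120 * 0.958 = 2031
Group 3: 1130 * 0.965 = 1090
Group 4: 1080 * 0.936 = 1011
Group 5: 1910 * 0.932 + 1500 * 0.548 = 1780 + 822 = 2602
Net migration: Group 2 − 270 → 1761; Group 5 + 270 → 2872
Giving 1097 / 1761 / 1090 / 1011 / 2872.
— Period 2 —
Births: 1090 * 0.268 = 292, 1011 * 0.423 = 428 → total 720
Group 2: 1097 * 0.958 = 1051
Group 3: 1761 * 0.965 = 1699
Group 4: 1090 * 0.936 = 1020
Group 5: 1011 * 0.932 + 2872 * 0.548 = 942 + 1574 = 2516
Net migration: Group 2 − 270 → 781; Group 5 + 270 → 2786
Giving 720 / 781 / 1699 / 1020 / 2786.
— Period 3 —
Births: 1699 * 0.268 = 455, 1020 * 0.423 = 431 → total 886
Group 2: 720 * 0.958 = 690
Group 3: 781 * 0.965 = 754
Group 4: 1699 * 0.936 = 1590
Group 5: 1020 * 0.932 + 2786 * 0.548 = 951 + 1527 = 2478
Net migration: Group 2 − 270 → 420; Group 5 + 270 → 2748
Giving 886 / 420 / 754 / 1590 / 2748.
— Period 4 —
Births: 754 * 0.268 = 202, 1590 * 0.423 = 673 → total 875
Group 2: 886 * 0.958 = 849
Group 3: 420 * 0.965 = 405
Group 4: 754 * 0.936 = 706
Group 5: 1590 * 0.932 + 2748 * 0.548 = 1482 + 1506 = 2988
Net migration: Group 2 − 270 → 579; Group 5 + 270 → 3258
Giving 875 / 579 / 405 / 706 / 3258.
Dependents (band 0–9 + band 40+) = 875 + 3258 = 4133; working-age = 1690; ratio = 4133/1690 × 100 = 244.6

244.6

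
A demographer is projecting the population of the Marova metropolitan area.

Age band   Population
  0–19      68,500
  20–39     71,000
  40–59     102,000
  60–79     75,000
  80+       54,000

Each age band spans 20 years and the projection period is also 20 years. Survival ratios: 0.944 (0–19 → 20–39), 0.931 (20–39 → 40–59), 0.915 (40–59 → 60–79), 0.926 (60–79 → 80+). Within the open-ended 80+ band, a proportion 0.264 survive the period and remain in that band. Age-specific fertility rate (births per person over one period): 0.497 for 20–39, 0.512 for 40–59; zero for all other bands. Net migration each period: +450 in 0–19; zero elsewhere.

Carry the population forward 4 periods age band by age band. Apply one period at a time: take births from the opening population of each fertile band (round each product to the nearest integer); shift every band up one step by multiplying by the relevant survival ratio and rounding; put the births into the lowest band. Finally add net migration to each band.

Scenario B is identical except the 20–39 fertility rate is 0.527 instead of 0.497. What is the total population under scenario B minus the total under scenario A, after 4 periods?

Numbering the groups 1..5 from youngest to oldest:
Period 1:
Births: 71000 × 0.497 = 35287, 102000 × 0.512 = 52224 ⇒ total 87511
Group 2: 68500 × 0.944 = 64664
Group 3: 71000 × 0.931 = 66101
Group 4: 102000 × 0.915 = 93330
Group 5: 75000 × 0.926 + 54000 × 0.264 = 69450 + 14256 = 83706
Net migration: Group 1 + 450 → 87961
→ [87961, 64664, 66101, 93330, 83706]
Period 2:
Births: 64664 × 0.497 = 32138, 66101 × 0.512 = 33844 ⇒ total 65982
Group 2: 87961 × 0.944 = 83035
Group 3: 64664 × 0.931 = 60202
Group 4: 66101 × 0.915 = 60482
Group 5: 93330 × 0.926 + 83706 × 0.264 = 86424 + 22098 = 108522
Net migration: Group 1 + 450 → 66432
→ [66432, 83035, 60202, 60482, 108522]
Period 3:
Births: 83035 × 0.497 = 41268, 60202 × 0.512 = 30823 ⇒ total 72091
Group 2: 66432 × 0.944 = 62712
Group 3: 83035 × 0.931 = 77306
Group 4: 60202 × 0.915 = 55085
Group 5: 60482 × 0.926 + 108522 × 0.264 = 56006 + 28650 = 84656
Net migration: Group 1 + 450 → 72541
→ [72541, 62712, 77306, 55085, 84656]
Period 4:
Births: 62712 × 0.497 = 31168, 77306 × 0.512 = 39581 ⇒ total 70749
Group 2: 72541 × 0.944 = 68479
Group 3: 62712 × 0.931 = 58385
Group 4: 77306 × 0.915 = 70735
Group 5: 55085 × 0.926 + 84656 × 0.264 = 51009 + 22349 = 73358
Net migration: Group 1 + 450 → 71199
→ [71199, 68479, 58385, 70735, 73358]
Scenario A total after 4 periods: 342156
Scenario B projection —
Period 1:
Births: 71000 × 0.527 = 37417, 102000 × 0.512 = 52224 ⇒ total 89641
Group 2: 68500 × 0.944 = 64664
Group 3: 71000 × 0.931 = 66101
Group 4: 102000 × 0.915 = 93330
Group 5: 75000 × 0.926 + 54000 × 0.264 = 69450 + 14256 = 83706
Net migration: Group 1 + 450 → 90091
→ [90091, 64664, 66101, 93330, 83706]
Period 2:
Births: 64664 × 0.527 = 34078, 66101 × 0.512 = 33844 ⇒ total 67922
Group 2: 90091 × 0.944 = 85046
Group 3: 64664 × 0.931 = 60202
Group 4: 66101 × 0.915 = 60482
Group 5: 93330 × 0.926 + 83706 × 0.264 = 86424 + 22098 = 108522
Net migration: Group 1 + 450 → 68372
→ [68372, 85046, 60202, 60482, 108522]
Period 3:
Births: 85046 × 0.527 = 44819, 60202 × 0.512 = 30823 ⇒ total 75642
Group 2: 68372 × 0.944 = 64543
Group 3: 85046 × 0.931 = 79178
Group 4: 60202 × 0.915 = 55085
Group 5: 60482 × 0.926 + 108522 × 0.264 = 56006 + 28650 = 84656
Net migration: Group 1 + 450 → 76092
→ [76092, 64543, 79178, 55085, 84656]
Period 4:
Births: 64543 × 0.527 = 34014, 79178 × 0.512 = 40539 ⇒ total 74553
Group 2: 76092 × 0.944 = 71831
Group 3: 64543 × 0.931 = 60090
Group 4: 79178 × 0.915 = 72448
Group 5: 55085 × 0.926 + 84656 × 0.264 = 51009 + 22349 = 73358
Net migration: Group 1 + 450 → 75003
→ [75003, 71831, 60090, 72448, 73358]
Scenario B total after 4 periods: 352730
Difference B − A = 352730 − 342156 = 10574

10574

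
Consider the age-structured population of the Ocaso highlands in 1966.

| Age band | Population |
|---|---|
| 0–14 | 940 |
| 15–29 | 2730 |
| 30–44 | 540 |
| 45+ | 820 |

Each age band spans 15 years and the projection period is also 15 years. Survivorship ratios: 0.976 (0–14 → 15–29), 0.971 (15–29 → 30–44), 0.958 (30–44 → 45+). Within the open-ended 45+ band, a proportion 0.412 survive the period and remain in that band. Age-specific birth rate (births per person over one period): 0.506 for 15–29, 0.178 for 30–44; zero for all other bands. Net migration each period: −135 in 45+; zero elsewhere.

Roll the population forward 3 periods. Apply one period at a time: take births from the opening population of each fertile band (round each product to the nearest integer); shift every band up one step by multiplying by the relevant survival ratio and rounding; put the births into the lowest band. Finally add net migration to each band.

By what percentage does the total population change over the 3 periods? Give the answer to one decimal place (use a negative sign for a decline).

Period 1.
Births: 2730 × 0.506 = 1381, 540 × 0.178 = 96 — total 1477
15–29: 940 × 0.976 = 917
30–44: 2730 × 0.971 = 2651
45+: 540 × 0.958 + 820 × 0.412 = 517 + 338 = 855
Net migration: 45+ − 135 → 720
Giving 1477 / 917 / 2651 / 720.
Period 2.
Births: 917 × 0.506 = 464, 2651 × 0.178 = 472 — total 936
15–29: 1477 × 0.976 = 1442
30–44: 917 × 0.971 = 890
45+: 2651 × 0.958 + 720 × 0.412 = 2540 + 297 = 2837
Net migration: 45+ − 135 → 2702
Giving 936 / 1442 / 890 / 2702.
Period 3.
Births: 1442 × 0.506 = 730, 890 × 0.178 = 158 — total 888
15–29: 936 × 0.976 = 914
30–44: 1442 × 0.971 = 1400
45+: 890 × 0.958 + 2702 × 0.412 = 853 + 1113 = 1966
Net migration: 45+ − 135 → 1831
Giving 888 / 914 / 1400 / 1831.
Total: 5030 → 5033; change = 3; percentage change = 0.1%

0.1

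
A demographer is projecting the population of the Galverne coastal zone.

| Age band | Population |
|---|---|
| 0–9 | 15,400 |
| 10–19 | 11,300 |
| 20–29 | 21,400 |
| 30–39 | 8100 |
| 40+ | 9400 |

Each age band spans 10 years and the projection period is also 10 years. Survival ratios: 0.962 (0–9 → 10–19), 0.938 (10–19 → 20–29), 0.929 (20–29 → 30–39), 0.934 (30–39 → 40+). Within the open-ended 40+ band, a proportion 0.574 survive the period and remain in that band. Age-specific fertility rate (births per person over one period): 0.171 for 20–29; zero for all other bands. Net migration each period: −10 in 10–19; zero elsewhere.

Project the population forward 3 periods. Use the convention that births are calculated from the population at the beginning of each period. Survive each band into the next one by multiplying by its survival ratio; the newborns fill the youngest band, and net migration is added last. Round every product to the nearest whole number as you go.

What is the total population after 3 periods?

[period 1]
Births: 21400 × 0.171 = 3659
10–19: 15400 × 0.962 = 14815
20–29: 11300 × 0.938 = 10599
30–39: 21400 × 0.929 = 19881
40+: 8100 × 0.934 + 9400 × 0.574 = 7565 + 5396 = 12961
Net migration: 10–19 − 10 → 14805
Giving 3659 / 14805 / 10599 / 19881 / 12961.
[period 2]
Births: 10599 × 0.171 = 1812
10–19: 3659 × 0.962 = 3520
20–29: 14805 × 0.938 = 13887
30–39: 10599 × 0.929 = 9846
40+: 19881 × 0.934 + 12961 × 0.574 = 18569 + 7440 = 26009
Net migration: 10–19 − 10 → 3510
Giving 1812 / 3510 / 13887 / 9846 / 26009.
[period 3]
Births: 13887 × 0.171 = 2375
10–19: 1812 × 0.962 = 1743
20–29: 3510 × 0.938 = 3292
30–39: 13887 × 0.929 = 12901
40+: 9846 × 0.934 + 26009 × 0.574 = 9196 + 14929 = 24125
Net migration: 10–19 − 10 → 1733
Giving 2375 / 1733 / 3292 / 12901 / 24125.
Total after period 3: 2375 + 1733 + 3292 + 12901 + 24125 = 44426

44426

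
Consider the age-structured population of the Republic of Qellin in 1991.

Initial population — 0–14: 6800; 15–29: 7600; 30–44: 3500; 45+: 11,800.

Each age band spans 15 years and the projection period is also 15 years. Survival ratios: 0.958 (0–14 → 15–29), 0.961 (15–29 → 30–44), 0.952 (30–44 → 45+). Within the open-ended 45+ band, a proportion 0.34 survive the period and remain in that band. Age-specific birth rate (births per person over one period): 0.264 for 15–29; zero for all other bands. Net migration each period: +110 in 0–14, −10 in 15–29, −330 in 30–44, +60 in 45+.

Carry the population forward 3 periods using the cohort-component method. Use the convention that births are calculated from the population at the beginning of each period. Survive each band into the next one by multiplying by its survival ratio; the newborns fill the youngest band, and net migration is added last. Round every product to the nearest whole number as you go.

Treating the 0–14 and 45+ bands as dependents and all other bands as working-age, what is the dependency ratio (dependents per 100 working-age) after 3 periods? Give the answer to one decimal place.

Numbering the groups 1..4 from youngest to oldest:
— Period 1 —
Births: 7600 × 0.264 = 2006
Group 2: 6800 × 0.958 = 6514
Group 3: 7600 × 0.961 = 7304
Group 4: 3500 × 0.952 + 11800 × 0.34 = 3332 + 4012 = 7344
Net migration: Group 1 + 110 → 2116; Group 2 − 10 → 6504; Group 3 − 330 → 6974; Group 4 + 60 → 7404
→ [2116, 6504, 6974, 7404]
— Period 2 —
Births: 6504 × 0.264 = 1717
Group 2: 2116 × 0.958 = 2027
Group 3: 6504 × 0.961 = 6250
Group 4: 6974 × 0.952 + 7404 × 0.34 = 6639 + 2517 = 9156
Net migration: Group 1 + 110 → 1827; Group 2 − 10 → 2017; Group 3 − 330 → 5920; Group 4 + 60 → 9216
→ [1827, 2017, 5920, 9216]
— Period 3 —
Births: 2017 × 0.264 = 532
Group 2: 1827 × 0.958 = 1750
Group 3: 2017 × 0.961 = 1938
Group 4: 5920 × 0.952 + 9216 × 0.34 = 5636 + 3133 = 8769
Net migration: Group 1 + 110 → 642; Group 2 − 10 → 1740; Group 3 − 330 → 1608; Group 4 + 60 → 8829
→ [642, 1740, 1608, 8829]
Dependents (band 0–14 + band 45+) = 642 + 8829 = 9471; working-age = 3348; ratio = 9471/3348 × 100 = 282.9

282.9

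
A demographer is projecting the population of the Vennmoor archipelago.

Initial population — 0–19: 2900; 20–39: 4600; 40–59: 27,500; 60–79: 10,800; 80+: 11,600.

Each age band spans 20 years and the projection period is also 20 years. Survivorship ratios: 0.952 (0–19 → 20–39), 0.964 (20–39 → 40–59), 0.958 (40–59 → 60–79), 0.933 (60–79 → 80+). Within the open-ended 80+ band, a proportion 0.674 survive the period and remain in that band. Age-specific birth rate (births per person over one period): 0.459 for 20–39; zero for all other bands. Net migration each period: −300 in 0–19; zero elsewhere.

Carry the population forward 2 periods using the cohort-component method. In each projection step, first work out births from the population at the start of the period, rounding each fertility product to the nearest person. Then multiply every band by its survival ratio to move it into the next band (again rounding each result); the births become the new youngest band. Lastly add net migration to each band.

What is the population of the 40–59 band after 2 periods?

Period 1.
Births: 4600 × 0.459 = 2111
20–39: 2900 × 0.952 = 2761
40–59: 4600 × 0.964 = 4434
60–79: 27500 × 0.958 = 26345
80+: 10800 × 0.933 + 11600 × 0.674 = 10076 + 7818 = 17894
Net migration: 0–19 − 300 → 1811
Population now: 0–19=1811, 20–39=2761, 40–59=4434, 60–79=26345, 80+=17894
Period 2.
Births: 2761 × 0.459 = 1267
20–39: 1811 × 0.952 = 1724
40–59: 2761 × 0.964 = 2662
60–79: 4434 × 0.958 = 4248
80+: 26345 × 0.933 + 17894 × 0.674 = 24580 + 12061 = 36641
Net migration: 0–19 − 300 → 967
Population now: 0–19=967, 20–39=1724, 40–59=2662, 60–79=4248, 80+=36641

2662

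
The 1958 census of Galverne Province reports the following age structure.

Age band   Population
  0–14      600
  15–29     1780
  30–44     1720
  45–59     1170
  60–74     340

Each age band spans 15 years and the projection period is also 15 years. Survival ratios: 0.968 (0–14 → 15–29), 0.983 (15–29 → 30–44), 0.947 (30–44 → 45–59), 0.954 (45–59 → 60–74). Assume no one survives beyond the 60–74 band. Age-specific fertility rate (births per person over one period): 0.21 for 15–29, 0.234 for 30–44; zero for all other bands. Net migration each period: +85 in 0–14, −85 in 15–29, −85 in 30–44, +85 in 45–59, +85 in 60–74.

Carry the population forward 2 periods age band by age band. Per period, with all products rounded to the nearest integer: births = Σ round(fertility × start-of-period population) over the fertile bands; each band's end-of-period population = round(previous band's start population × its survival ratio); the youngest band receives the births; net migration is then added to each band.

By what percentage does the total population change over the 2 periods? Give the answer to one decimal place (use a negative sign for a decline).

-8.9

[period 1]
Births: 1780 × 0.21 = 374  |  1720 × 0.234 = 402 → 776
15–29: 600 × 0.968 = 581
30–44: 1780 × 0.983 = 1750
45–59: 1720 × 0.947 = 1629
60–74: 1170 × 0.954 = 1116
Net migration: 0–14 + 85 → 861; 15–29 − 85 → 496; 30–44 − 85 → 1665; 45–59 + 85 → 1714; 60–74 + 85 → 1201
→ [861, 496, 1665, 1714, 1201]
[period 2]
Births: 496 × 0.21 = 104  |  1665 × 0.234 = 390 → 494
15–29: 861 × 0.968 = 833
30–44: 496 × 0.983 = 488
45–59: 1665 × 0.947 = 1577
60–74: 1714 × 0.954 = 1635
Net migration: 0–14 + 85 → 579; 15–29 − 85 → 748; 30–44 − 85 → 403; 45–59 + 85 → 1662; 60–74 + 85 → 1720
→ [579, 748, 403, 1662, 1720]
Total: 5610 → 5112; change = -498; percentage change = -8.9%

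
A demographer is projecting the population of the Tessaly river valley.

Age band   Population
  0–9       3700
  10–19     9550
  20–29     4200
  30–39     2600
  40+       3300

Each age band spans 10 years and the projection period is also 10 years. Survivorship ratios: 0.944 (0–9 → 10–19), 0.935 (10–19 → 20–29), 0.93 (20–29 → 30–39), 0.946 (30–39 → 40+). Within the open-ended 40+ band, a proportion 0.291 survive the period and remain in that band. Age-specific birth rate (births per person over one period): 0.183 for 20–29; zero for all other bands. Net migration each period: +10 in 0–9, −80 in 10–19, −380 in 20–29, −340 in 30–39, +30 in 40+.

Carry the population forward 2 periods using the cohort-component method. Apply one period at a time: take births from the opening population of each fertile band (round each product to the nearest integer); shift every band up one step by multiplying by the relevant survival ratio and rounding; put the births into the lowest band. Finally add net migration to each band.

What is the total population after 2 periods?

(Groups numbered youngest = 1 to oldest = 5.)
After projecting period 1:
Births: 4200 × 0.183 = 769
Group 2: 3700 × 0.944 = 3493
Group 3: 9550 × 0.935 = 8929
Group 4: 4200 × 0.93 = 3906
Group 5: 2600 × 0.946 + 3300 × 0.291 = 2460 + 960 = 3420
Net migration: Group 1 + 10 → 779; Group 2 − 80 → 3413; Group 3 − 380 → 8549; Group 4 − 340 → 3566; Group 5 + 30 → 3450
End of period: [779, 3413, 8549, 3566, 3450]
After projecting period 2:
Births: 8549 × 0.183 = 1564
Group 2: 779 × 0.944 = 735
Group 3: 3413 × 0.935 = 3191
Group 4: 8549 × 0.93 = 7951
Group 5: 3566 × 0.946 + 3450 × 0.291 = 3373 + 1004 = 4377
Net migration: Group 1 + 10 → 1574; Group 2 − 80 → 655; Group 3 − 380 → 2811; Group 4 − 340 → 7611; Group 5 + 30 → 4407
End of period: [1574, 655, 2811, 7611, 4407]
Total after period 2: 1574 + 655 + 2811 + 7611 + 4407 = 17058

17058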